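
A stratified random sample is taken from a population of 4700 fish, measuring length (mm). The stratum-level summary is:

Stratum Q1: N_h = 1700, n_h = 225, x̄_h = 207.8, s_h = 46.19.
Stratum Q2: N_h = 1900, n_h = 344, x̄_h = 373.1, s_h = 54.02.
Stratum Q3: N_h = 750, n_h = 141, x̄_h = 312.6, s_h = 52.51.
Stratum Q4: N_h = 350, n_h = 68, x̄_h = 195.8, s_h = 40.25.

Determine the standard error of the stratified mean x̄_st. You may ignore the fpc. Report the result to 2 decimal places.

V̂(x̄_st) = Σ W_h² s_h²/n_h, with W_h = N_h/N and N = 4700:
  stratum Q1: (1700/4700)²·46.19²/225 = 1.24055
  stratum Q2: (1900/4700)²·54.02²/344 = 1.38632
  stratum Q3: (750/4700)²·52.51²/141 = 0.497957
  stratum Q4: (350/4700)²·40.25²/68 = 0.132118
V̂(x̄_st) = 3.25694
SE(x̄_st) = √3.25694 = 1.8047

SE(x̄_st) ≈ 1.80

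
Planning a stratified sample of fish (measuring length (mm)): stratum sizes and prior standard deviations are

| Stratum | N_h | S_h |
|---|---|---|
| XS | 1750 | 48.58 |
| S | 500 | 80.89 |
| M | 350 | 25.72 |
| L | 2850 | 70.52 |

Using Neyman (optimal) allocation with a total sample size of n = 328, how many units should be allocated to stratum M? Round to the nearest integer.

Neyman allocation: n_h = n · N_h S_h / Σ N_i S_i, with n = 328.
  stratum XS: N_h·S_h = 1750·48.58 = 85015.00
  stratum S: N_h·S_h = 500·80.89 = 40445.00
  stratum M: N_h·S_h = 350·25.72 = 9002.00
  stratum L: N_h·S_h = 2850·70.52 = 200982.00
Σ N_h S_h = 335444.00
n for stratum M = 328·9002.00/335444.00 = 8.802 → 9

9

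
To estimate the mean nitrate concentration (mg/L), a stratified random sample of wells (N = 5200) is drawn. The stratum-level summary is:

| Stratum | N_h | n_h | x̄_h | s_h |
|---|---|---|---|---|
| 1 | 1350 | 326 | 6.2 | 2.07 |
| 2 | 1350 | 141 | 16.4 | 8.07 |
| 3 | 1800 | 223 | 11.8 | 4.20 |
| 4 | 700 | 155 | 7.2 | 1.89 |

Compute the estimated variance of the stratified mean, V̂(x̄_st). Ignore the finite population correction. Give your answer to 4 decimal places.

V̂(x̄_st) = Σ W_h² s_h²/n_h, with W_h = N_h/N and N = 5200:
  stratum 1: (1350/5200)²·2.07²/326 = 0.000885898
  stratum 2: (1350/5200)²·8.07²/141 = 0.0311307
  stratum 3: (1800/5200)²·4.20²/223 = 0.00947833
  stratum 4: (700/5200)²·1.89²/155 = 0.00041762
V̂(x̄_st) = 0.0419125

V̂(x̄_st) ≈ 0.0419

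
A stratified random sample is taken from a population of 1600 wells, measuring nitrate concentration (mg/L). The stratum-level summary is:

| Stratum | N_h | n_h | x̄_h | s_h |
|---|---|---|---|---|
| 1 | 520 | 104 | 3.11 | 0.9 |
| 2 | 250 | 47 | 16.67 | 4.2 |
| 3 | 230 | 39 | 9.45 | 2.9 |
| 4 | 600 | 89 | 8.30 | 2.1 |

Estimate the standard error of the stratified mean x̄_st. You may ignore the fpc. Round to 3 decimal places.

V̂(x̄_st) = Σ W_h² s_h²/n_h, with W_h = N_h/N and N = 1600:
  stratum 1: (520/1600)²·0.9²/104 = 0.000822656
  stratum 2: (250/1600)²·4.2²/47 = 0.00916307
  stratum 3: (230/1600)²·2.9²/39 = 0.00445602
  stratum 4: (600/1600)²·2.1²/89 = 0.00696805
V̂(x̄_st) = 0.0214098
SE(x̄_st) = √0.0214098 = 0.146321

SE(x̄_st) ≈ 0.146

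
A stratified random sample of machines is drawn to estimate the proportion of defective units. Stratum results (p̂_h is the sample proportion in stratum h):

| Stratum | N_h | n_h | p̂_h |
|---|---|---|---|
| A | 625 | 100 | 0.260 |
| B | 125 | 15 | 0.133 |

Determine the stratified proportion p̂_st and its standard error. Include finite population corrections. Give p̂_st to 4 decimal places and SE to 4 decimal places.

N = 750; stratum weights W_h = N_h/N.
p̂_st = Σ W_h p̂_h = (625·0.260 + 125·0.133)/750 = 0.23883
V̂(p̂_st) = Σ W_h² (1 − n_h/N_h) p̂_h(1−p̂_h)/(n_h−1):
  stratum A: (625/750)²·(1 − 100/625)·0.260·0.740/99 = 0.00113367
  stratum B: (125/750)²·(1 − 15/125)·0.133·0.867/14 = 0.000201337
V̂(p̂_st) = 0.00133501; SE = √V̂ = 0.0365377

p̂_st ≈ 0.2388, SE ≈ 0.0365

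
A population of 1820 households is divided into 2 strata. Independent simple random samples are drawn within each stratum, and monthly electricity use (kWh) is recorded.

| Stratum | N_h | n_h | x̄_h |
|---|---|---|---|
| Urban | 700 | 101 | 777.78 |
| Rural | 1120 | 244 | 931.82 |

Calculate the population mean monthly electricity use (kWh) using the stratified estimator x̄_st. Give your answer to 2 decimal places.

x̄_st ≈ 872.57

N = Σ N_h = 1820. Stratum weights W_h = N_h/N.
x̄_st = (700·777.78 + 1120·931.82) / 1820 = 872.5738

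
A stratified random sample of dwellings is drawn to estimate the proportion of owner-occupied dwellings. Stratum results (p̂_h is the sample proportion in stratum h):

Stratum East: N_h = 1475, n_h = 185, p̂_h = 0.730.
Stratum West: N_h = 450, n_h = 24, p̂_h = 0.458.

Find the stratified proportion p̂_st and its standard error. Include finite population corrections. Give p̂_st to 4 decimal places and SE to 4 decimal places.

N = 1925; stratum weights W_h = N_h/N.
p̂_st = Σ W_h p̂_h = (1475·0.730 + 450·0.458)/1925 = 0.66642
V̂(p̂_st) = Σ W_h² (1 − n_h/N_h) p̂_h(1−p̂_h)/(n_h−1):
  stratum East: (1475/1925)²·(1 − 185/1475)·0.730·0.270/184 = 0.000550033
  stratum West: (450/1925)²·(1 − 24/450)·0.458·0.542/23 = 0.000558338
V̂(p̂_st) = 0.00110837; SE = √V̂ = 0.0332922

p̂_st ≈ 0.6664, SE ≈ 0.0333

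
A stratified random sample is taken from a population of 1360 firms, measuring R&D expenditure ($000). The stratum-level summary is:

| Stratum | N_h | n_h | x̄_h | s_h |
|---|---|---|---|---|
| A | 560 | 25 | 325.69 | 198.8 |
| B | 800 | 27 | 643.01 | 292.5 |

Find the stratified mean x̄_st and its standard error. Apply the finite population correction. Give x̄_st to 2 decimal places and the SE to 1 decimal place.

x̄_st = Σ W_h x̄_h = (560·325.69 + 800·643.01)/1360 = 512.34882
V̂(x̄_st) = Σ W_h² (1 − n_h/N_h) s_h²/n_h, with W_h = N_h/N and N = 1360:
  stratum A: (560/1360)²·(1 − 25/560)·198.8²/25 = 256.069
  stratum B: (800/1360)²·(1 − 27/800)·292.5²/27 = 1059.45
V̂(x̄_st) = 1315.52
SE(x̄_st) = √1315.52 = 36.2701

x̄_st ≈ 512.35, SE ≈ 36.3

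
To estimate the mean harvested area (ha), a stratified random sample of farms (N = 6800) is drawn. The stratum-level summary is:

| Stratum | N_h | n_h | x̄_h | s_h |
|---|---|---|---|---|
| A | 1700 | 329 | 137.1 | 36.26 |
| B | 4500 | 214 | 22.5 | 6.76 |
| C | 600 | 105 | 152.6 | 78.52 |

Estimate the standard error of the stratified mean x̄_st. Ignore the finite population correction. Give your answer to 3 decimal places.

V̂(x̄_st) = Σ W_h² s_h²/n_h, with W_h = N_h/N and N = 6800:
  stratum A: (1700/6800)²·36.26²/329 = 0.24977
  stratum B: (4500/6800)²·6.76²/214 = 0.0935162
  stratum C: (600/6800)²·78.52²/105 = 0.457147
V̂(x̄_st) = 0.800433
SE(x̄_st) = √0.800433 = 0.894669

SE(x̄_st) ≈ 0.895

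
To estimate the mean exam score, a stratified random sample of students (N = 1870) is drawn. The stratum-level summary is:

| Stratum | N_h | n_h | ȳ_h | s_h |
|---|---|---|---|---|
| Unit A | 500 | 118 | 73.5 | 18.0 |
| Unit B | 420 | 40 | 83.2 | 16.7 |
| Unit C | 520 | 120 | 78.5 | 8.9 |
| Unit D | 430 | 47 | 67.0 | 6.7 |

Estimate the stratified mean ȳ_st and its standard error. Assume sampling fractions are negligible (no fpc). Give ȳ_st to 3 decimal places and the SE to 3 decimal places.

ȳ_st = Σ W_h ȳ_h = (500·73.5 + 420·83.2 + 520·78.5 + 430·67.0)/1870 = 75.57433
V̂(ȳ_st) = Σ W_h² s_h²/n_h, with W_h = N_h/N and N = 1870:
  stratum Unit A: (500/1870)²·18.0²/118 = 0.1963
  stratum Unit B: (420/1870)²·16.7²/40 = 0.351713
  stratum Unit C: (520/1870)²·8.9²/120 = 0.0510414
  stratum Unit D: (430/1870)²·6.7²/47 = 0.0505016
V̂(ȳ_st) = 0.649556
SE(ȳ_st) = √0.649556 = 0.80595

ȳ_st ≈ 75.574, SE ≈ 0.806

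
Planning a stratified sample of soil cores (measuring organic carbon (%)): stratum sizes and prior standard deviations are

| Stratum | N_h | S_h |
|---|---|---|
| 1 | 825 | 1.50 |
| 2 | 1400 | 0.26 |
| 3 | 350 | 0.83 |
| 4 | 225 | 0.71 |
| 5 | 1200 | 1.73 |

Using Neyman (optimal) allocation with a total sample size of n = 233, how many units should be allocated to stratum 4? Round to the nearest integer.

9

Neyman allocation: n_h = n · N_h S_h / Σ N_i S_i, with n = 233.
  stratum 1: N_h·S_h = 825·1.50 = 1237.50
  stratum 2: N_h·S_h = 1400·0.26 = 364.00
  stratum 3: N_h·S_h = 350·0.83 = 290.50
  stratum 4: N_h·S_h = 225·0.71 = 159.75
  stratum 5: N_h·S_h = 1200·1.73 = 2076.00
Σ N_h S_h = 4127.75
n for stratum 4 = 233·159.75/4127.75 = 9.017 → 9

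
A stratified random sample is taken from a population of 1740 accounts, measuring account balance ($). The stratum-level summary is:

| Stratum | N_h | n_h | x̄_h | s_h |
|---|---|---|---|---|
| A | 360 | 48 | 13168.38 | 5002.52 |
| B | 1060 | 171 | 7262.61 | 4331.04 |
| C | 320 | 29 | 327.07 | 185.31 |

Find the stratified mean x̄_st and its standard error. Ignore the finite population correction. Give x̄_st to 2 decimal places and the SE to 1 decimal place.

x̄_st = Σ W_h x̄_h = (360·13168.38 + 1060·7262.61 + 320·327.07)/1740 = 7208.99184
V̂(x̄_st) = Σ W_h² s_h²/n_h, with W_h = N_h/N and N = 1740:
  stratum A: (360/1740)²·5002.52²/48 = 22317.4
  stratum B: (1060/1740)²·4331.04²/171 = 40710
  stratum C: (320/1740)²·185.31²/29 = 40.0499
V̂(x̄_st) = 63067.5
SE(x̄_st) = √63067.5 = 251.132

x̄_st ≈ 7208.99, SE ≈ 251.1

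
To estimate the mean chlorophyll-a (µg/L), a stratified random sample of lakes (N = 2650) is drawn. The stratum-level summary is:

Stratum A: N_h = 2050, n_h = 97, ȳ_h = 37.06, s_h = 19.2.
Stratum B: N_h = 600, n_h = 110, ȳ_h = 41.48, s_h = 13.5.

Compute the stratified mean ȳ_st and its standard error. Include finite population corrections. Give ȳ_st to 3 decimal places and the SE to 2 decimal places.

ȳ_st = Σ W_h ȳ_h = (2050·37.06 + 600·41.48)/2650 = 38.06075
V̂(ȳ_st) = Σ W_h² (1 − n_h/N_h) s_h²/n_h, with W_h = N_h/N and N = 2650:
  stratum A: (2050/2650)²·(1 − 97/2050)·19.2²/97 = 2.16668
  stratum B: (600/2650)²·(1 − 110/600)·13.5²/110 = 0.0693634
V̂(ȳ_st) = 2.23604
SE(ȳ_st) = √2.23604 = 1.49534

ȳ_st ≈ 38.061, SE ≈ 1.50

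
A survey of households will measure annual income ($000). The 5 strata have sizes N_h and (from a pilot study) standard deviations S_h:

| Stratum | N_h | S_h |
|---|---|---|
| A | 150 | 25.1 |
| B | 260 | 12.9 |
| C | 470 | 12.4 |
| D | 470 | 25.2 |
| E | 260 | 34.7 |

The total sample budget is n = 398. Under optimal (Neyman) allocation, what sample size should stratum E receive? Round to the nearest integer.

Neyman allocation: n_h = n · N_h S_h / Σ N_i S_i, with n = 398.
  stratum A: N_h·S_h = 150·25.1 = 3765.00
  stratum B: N_h·S_h = 260·12.9 = 3354.00
  stratum C: N_h·S_h = 470·12.4 = 5828.00
  stratum D: N_h·S_h = 470·25.2 = 11844.00
  stratum E: N_h·S_h = 260·34.7 = 9022.00
Σ N_h S_h = 33813.00
n for stratum E = 398·9022.00/33813.00 = 106.195 → 106

106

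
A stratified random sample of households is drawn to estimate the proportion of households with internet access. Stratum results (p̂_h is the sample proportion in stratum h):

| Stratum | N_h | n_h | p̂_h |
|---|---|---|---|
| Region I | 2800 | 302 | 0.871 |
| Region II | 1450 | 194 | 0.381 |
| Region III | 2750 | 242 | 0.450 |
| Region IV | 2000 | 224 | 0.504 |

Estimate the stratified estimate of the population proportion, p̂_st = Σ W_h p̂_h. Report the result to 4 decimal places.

N = 9000; stratum weights W_h = N_h/N.
p̂_st = Σ W_h p̂_h = (2800·0.871 + 1450·0.381 + 2750·0.450 + 2000·0.504)/9000 = 0.58186

p̂_st ≈ 0.5819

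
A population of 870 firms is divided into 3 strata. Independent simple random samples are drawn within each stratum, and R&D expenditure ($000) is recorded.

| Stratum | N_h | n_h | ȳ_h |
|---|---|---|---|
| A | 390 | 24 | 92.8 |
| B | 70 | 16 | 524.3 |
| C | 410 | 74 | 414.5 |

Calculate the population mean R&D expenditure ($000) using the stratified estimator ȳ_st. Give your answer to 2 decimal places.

ȳ_st ≈ 279.12

N = Σ N_h = 870. Stratum weights W_h = N_h/N.
ȳ_st = (390·92.8 + 70·524.3 + 410·414.5) / 870 = 279.1241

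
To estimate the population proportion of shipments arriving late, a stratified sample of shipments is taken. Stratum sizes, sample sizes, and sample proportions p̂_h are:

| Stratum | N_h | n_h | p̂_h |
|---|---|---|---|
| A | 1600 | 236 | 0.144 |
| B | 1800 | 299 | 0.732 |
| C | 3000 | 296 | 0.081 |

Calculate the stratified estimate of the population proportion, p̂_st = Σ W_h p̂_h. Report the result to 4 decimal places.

N = 6400; stratum weights W_h = N_h/N.
p̂_st = Σ W_h p̂_h = (1600·0.144 + 1800·0.732 + 3000·0.081)/6400 = 0.27984

p̂_st ≈ 0.2798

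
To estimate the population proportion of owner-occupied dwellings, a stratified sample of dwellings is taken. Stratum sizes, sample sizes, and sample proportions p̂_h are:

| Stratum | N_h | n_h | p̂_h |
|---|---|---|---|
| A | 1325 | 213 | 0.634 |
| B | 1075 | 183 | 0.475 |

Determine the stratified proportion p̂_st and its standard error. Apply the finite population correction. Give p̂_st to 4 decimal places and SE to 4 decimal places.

p̂_st ≈ 0.5628, SE ≈ 0.0225

N = 2400; stratum weights W_h = N_h/N.
p̂_st = Σ W_h p̂_h = (1325·0.634 + 1075·0.475)/2400 = 0.56278
V̂(p̂_st) = Σ W_h² (1 − n_h/N_h) p̂_h(1−p̂_h)/(n_h−1):
  stratum A: (1325/2400)²·(1 − 213/1325)·0.634·0.366/212 = 0.000279984
  stratum B: (1075/2400)²·(1 − 183/1075)·0.475·0.525/182 = 0.000228104
V̂(p̂_st) = 0.000508087; SE = √V̂ = 0.0225408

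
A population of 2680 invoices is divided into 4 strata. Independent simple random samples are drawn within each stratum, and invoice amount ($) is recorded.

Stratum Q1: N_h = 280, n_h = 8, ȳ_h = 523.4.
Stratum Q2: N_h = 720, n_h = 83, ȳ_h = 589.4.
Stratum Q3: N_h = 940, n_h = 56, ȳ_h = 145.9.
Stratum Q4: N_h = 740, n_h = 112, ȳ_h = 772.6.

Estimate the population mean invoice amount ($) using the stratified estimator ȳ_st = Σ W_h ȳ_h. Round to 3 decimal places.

N = Σ N_h = 2680. Stratum weights W_h = N_h/N.
ȳ_st = (280·523.4 + 720·589.4 + 940·145.9 + 740·772.6) / 2680 = 477.53358

ȳ_st ≈ 477.534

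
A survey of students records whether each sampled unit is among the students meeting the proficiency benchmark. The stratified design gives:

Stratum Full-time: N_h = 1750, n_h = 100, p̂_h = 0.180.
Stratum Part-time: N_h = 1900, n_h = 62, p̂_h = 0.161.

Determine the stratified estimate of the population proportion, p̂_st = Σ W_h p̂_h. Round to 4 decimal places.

N = 3650; stratum weights W_h = N_h/N.
p̂_st = Σ W_h p̂_h = (1750·0.180 + 1900·0.161)/3650 = 0.17011

p̂_st ≈ 0.1701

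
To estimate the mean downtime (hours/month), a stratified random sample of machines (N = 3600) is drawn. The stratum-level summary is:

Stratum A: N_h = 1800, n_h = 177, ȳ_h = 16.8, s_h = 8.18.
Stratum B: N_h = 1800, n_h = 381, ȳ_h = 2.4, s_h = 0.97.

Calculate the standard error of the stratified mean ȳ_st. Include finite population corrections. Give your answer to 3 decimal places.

V̂(ȳ_st) = Σ W_h² (1 − n_h/N_h) s_h²/n_h, with W_h = N_h/N and N = 3600:
  stratum A: (1800/3600)²·(1 − 177/1800)·8.18²/177 = 0.0852157
  stratum B: (1800/3600)²·(1 − 381/1800)·0.97²/381 = 0.000486708
V̂(ȳ_st) = 0.0857024
SE(ȳ_st) = √0.0857024 = 0.29275

SE(ȳ_st) ≈ 0.293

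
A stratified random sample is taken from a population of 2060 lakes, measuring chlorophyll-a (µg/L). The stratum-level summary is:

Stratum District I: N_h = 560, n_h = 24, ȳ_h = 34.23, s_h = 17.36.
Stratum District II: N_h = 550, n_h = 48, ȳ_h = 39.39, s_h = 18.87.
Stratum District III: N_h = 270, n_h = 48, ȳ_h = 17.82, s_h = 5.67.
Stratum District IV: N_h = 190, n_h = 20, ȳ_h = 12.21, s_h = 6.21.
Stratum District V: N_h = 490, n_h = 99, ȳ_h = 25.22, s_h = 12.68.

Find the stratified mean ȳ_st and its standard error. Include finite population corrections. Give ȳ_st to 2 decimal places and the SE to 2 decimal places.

ȳ_st = Σ W_h ȳ_h = (560·34.23 + 550·39.39 + 270·17.82 + 190·12.21 + 490·25.22)/2060 = 29.28272
V̂(ȳ_st) = Σ W_h² (1 − n_h/N_h) s_h²/n_h, with W_h = N_h/N and N = 2060:
  stratum District I: (560/2060)²·(1 − 24/560)·17.36²/24 = 0.888191
  stratum District II: (550/2060)²·(1 − 48/550)·18.87²/48 = 0.482652
  stratum District III: (270/2060)²·(1 − 48/270)·5.67²/48 = 0.00946035
  stratum District IV: (190/2060)²·(1 − 20/190)·6.21²/20 = 0.0146765
  stratum District V: (490/2060)²·(1 − 99/490)·12.68²/99 = 0.0733233
V̂(ȳ_st) = 1.4683
SE(ȳ_st) = √1.4683 = 1.21174

ȳ_st ≈ 29.28, SE ≈ 1.21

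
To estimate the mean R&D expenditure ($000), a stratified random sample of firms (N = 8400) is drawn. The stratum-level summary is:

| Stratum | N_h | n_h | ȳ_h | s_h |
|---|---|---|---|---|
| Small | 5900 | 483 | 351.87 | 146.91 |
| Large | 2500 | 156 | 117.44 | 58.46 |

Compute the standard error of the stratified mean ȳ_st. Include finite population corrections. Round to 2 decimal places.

V̂(ȳ_st) = Σ W_h² (1 − n_h/N_h) s_h²/n_h, with W_h = N_h/N and N = 8400:
  stratum Small: (5900/8400)²·(1 − 483/5900)·146.91²/483 = 20.2399
  stratum Large: (2500/8400)²·(1 − 156/2500)·58.46²/156 = 1.81942
V̂(ȳ_st) = 22.0593
SE(ȳ_st) = √22.0593 = 4.69673

SE(ȳ_st) ≈ 4.70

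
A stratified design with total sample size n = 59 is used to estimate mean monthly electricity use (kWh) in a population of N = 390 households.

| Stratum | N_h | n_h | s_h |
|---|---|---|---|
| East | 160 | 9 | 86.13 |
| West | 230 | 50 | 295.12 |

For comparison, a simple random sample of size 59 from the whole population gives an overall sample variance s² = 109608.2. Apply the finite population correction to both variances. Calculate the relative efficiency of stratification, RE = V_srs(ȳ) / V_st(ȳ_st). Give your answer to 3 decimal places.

V̂(ȳ_st) = Σ W_h² (1 − n_h/N_h) s_h²/n_h, with W_h = N_h/N and N = 390:
  stratum East: (160/390)²·(1 − 9/160)·86.13²/9 = 130.928
  stratum West: (230/390)²·(1 − 50/230)·295.12²/50 = 474.131
V_st = 605.06
V_srs = (1 − 59/390)·109608.2/59 = 1576.72
Relative efficiency = V_srs / V_st = 1576.72/605.06 = 2.6059

RE ≈ 2.606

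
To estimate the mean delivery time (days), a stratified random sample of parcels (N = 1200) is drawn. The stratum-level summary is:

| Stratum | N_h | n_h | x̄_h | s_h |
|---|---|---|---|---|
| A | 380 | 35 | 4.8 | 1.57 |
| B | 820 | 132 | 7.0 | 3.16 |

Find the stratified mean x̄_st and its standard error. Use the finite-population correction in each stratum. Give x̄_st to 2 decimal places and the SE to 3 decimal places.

x̄_st = Σ W_h x̄_h = (380·4.8 + 820·7.0)/1200 = 6.30333
V̂(x̄_st) = Σ W_h² (1 − n_h/N_h) s_h²/n_h, with W_h = N_h/N and N = 1200:
  stratum A: (380/1200)²·(1 − 35/380)·1.57²/35 = 0.00641167
  stratum B: (820/1200)²·(1 − 132/820)·3.16²/132 = 0.0296374
V̂(x̄_st) = 0.0360491
SE(x̄_st) = √0.0360491 = 0.189866

x̄_st ≈ 6.30, SE ≈ 0.190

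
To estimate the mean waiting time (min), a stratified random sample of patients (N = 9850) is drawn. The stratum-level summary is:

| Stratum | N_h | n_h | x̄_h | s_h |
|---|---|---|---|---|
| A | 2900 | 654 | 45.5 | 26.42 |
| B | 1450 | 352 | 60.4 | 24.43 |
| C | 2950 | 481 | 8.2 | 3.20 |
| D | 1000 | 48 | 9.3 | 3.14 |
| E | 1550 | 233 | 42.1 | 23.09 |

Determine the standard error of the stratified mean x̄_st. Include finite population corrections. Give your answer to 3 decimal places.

SE(x̄_st) ≈ 0.389

V̂(x̄_st) = Σ W_h² (1 − n_h/N_h) s_h²/n_h, with W_h = N_h/N and N = 9850:
  stratum A: (2900/9850)²·(1 − 654/2900)·26.42²/654 = 0.0716512
  stratum B: (1450/9850)²·(1 − 352/1450)·24.43²/352 = 0.0278229
  stratum C: (2950/9850)²·(1 − 481/2950)·3.20²/481 = 0.00159818
  stratum D: (1000/9850)²·(1 − 48/1000)·3.14²/48 = 0.0020155
  stratum E: (1550/9850)²·(1 − 233/1550)·23.09²/233 = 0.0481434
V̂(x̄_st) = 0.151231
SE(x̄_st) = √0.151231 = 0.388884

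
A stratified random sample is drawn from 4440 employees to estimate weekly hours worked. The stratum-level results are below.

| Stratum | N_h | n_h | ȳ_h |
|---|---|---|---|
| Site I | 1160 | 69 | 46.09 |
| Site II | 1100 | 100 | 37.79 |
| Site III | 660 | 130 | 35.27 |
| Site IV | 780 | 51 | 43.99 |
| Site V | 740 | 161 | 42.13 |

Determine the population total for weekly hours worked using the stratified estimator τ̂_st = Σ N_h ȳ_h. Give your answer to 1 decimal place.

τ̂_st ≈ 183800.0

τ̂_st = Σ N_h ȳ_h = 1160·46.09 + 1100·37.79 + 660·35.27 + 780·43.99 + 740·42.13 = 183800.0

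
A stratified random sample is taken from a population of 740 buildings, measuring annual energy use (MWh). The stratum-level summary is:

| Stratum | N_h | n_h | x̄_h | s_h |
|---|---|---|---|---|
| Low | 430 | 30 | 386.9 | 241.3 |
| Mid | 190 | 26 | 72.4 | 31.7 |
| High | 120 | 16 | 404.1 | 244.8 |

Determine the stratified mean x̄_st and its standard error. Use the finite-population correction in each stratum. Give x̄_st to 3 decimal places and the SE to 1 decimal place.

x̄_st ≈ 308.939, SE ≈ 26.4

x̄_st = Σ W_h x̄_h = (430·386.9 + 190·72.4 + 120·404.1)/740 = 308.93919
V̂(x̄_st) = Σ W_h² (1 − n_h/N_h) s_h²/n_h, with W_h = N_h/N and N = 740:
  stratum Low: (430/740)²·(1 − 30/430)·241.3²/30 = 609.619
  stratum Mid: (190/740)²·(1 − 26/190)·31.7²/26 = 2.19927
  stratum High: (120/740)²·(1 − 16/120)·244.8²/16 = 85.3599
V̂(x̄_st) = 697.178
SE(x̄_st) = √697.178 = 26.4041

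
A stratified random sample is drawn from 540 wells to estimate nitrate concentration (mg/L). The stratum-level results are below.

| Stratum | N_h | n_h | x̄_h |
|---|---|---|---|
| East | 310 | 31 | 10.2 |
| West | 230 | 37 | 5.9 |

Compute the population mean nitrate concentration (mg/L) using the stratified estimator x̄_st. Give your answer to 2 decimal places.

N = Σ N_h = 540. Stratum weights W_h = N_h/N.
x̄_st = (310·10.2 + 230·5.9) / 540 = 8.3685

x̄_st ≈ 8.37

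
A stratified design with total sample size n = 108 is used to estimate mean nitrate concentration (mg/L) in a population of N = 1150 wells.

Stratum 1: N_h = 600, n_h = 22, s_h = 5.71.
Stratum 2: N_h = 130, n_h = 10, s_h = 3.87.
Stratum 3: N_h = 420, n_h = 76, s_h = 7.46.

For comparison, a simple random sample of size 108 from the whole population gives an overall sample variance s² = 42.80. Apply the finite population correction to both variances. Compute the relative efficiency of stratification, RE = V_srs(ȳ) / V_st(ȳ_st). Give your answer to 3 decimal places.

V̂(ȳ_st) = Σ W_h² (1 − n_h/N_h) s_h²/n_h, with W_h = N_h/N and N = 1150:
  stratum 1: (600/1150)²·(1 − 22/600)·5.71²/22 = 0.388627
  stratum 2: (130/1150)²·(1 − 10/130)·3.87²/10 = 0.0176665
  stratum 3: (420/1150)²·(1 − 76/420)·7.46²/76 = 0.0799974
V_st = 0.486291
V_srs = (1 − 108/1150)·42.80/108 = 0.359079
Relative efficiency = V_srs / V_st = 0.359079/0.486291 = 0.7384

RE ≈ 0.738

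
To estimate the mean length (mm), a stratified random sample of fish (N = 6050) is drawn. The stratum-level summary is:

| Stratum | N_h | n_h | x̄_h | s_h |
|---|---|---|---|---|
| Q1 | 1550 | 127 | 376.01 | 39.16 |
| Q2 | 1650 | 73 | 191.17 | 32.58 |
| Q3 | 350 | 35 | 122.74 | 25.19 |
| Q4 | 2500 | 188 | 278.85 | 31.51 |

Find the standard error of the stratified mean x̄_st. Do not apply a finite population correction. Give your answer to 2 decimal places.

V̂(x̄_st) = Σ W_h² s_h²/n_h, with W_h = N_h/N and N = 6050:
  stratum Q1: (1550/6050)²·39.16²/127 = 0.792564
  stratum Q2: (1650/6050)²·32.58²/73 = 1.08152
  stratum Q3: (350/6050)²·25.19²/35 = 0.0606755
  stratum Q4: (2500/6050)²·31.51²/188 = 0.901796
V̂(x̄_st) = 2.83656
SE(x̄_st) = √2.83656 = 1.68421

SE(x̄_st) ≈ 1.68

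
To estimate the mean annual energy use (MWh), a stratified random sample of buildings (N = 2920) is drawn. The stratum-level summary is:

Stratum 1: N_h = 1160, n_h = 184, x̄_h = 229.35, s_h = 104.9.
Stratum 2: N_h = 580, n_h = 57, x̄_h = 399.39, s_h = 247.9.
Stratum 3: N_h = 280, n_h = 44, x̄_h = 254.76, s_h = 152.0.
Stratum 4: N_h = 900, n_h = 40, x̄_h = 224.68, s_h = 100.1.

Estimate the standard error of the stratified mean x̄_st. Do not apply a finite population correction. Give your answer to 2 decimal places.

V̂(x̄_st) = Σ W_h² s_h²/n_h, with W_h = N_h/N and N = 2920:
  stratum 1: (1160/2920)²·104.9²/184 = 9.43808
  stratum 2: (580/2920)²·247.9²/57 = 42.5372
  stratum 3: (280/2920)²·152.0²/44 = 4.8282
  stratum 4: (900/2920)²·100.1²/40 = 23.7973
V̂(x̄_st) = 80.6007
SE(x̄_st) = √80.6007 = 8.97779

SE(x̄_st) ≈ 8.98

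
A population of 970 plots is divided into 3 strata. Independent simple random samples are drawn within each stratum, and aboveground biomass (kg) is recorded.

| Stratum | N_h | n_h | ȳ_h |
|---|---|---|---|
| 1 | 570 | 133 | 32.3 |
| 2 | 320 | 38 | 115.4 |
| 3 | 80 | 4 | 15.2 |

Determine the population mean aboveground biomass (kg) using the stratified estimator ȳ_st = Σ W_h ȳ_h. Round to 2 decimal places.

N = Σ N_h = 970. Stratum weights W_h = N_h/N.
ȳ_st = (570·32.3 + 320·115.4 + 80·15.2) / 970 = 58.3041

ȳ_st ≈ 58.30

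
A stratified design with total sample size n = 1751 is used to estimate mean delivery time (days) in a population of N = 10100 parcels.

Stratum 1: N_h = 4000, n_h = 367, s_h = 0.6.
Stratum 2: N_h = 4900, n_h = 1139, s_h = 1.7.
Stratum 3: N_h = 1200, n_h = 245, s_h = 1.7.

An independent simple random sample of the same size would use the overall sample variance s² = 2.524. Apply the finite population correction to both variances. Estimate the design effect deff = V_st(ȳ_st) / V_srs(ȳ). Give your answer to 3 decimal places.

deff ≈ 0.613

V̂(ȳ_st) = Σ W_h² (1 − n_h/N_h) s_h²/n_h, with W_h = N_h/N and N = 10100:
  stratum 1: (4000/10100)²·(1 − 367/4000)·0.6²/367 = 0.000139739
  stratum 2: (4900/10100)²·(1 − 1139/4900)·1.7²/1139 = 0.000458385
  stratum 3: (1200/10100)²·(1 − 245/1200)·1.7²/245 = 0.000132518
V_st = 0.000730642
V_srs = (1 − 1751/10100)·2.524/1751 = 0.00119156
deff = V_st / V_srs = 0.000730642/0.00119156 = 0.6132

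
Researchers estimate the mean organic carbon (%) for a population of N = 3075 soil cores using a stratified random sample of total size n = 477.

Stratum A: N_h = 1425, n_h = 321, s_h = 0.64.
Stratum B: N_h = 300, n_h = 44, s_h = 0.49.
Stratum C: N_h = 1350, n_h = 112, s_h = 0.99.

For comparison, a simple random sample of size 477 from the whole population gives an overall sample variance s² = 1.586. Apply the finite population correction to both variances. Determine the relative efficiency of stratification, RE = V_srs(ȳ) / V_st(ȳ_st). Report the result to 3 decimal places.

RE ≈ 1.558

V̂(ȳ_st) = Σ W_h² (1 − n_h/N_h) s_h²/n_h, with W_h = N_h/N and N = 3075:
  stratum A: (1425/3075)²·(1 − 321/1425)·0.64²/321 = 0.000212299
  stratum B: (300/3075)²·(1 − 44/300)·0.49²/44 = 4.43211e-05
  stratum C: (1350/3075)²·(1 − 112/1350)·0.99²/112 = 0.00154674
V_st = 0.00180336
V_srs = (1 − 477/3075)·1.586/477 = 0.00280918
Relative efficiency = V_srs / V_st = 0.00280918/0.00180336 = 1.5577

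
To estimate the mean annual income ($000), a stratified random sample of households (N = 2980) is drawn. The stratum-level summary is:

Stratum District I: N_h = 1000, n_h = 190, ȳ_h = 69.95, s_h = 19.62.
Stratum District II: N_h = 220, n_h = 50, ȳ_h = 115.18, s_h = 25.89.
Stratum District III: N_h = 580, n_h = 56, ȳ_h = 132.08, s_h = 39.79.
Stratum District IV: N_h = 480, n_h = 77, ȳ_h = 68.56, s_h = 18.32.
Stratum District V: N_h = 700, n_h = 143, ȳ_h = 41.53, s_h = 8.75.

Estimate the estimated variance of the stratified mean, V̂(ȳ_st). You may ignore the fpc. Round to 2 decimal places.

V̂(ȳ_st) ≈ 1.51

V̂(ȳ_st) = Σ W_h² s_h²/n_h, with W_h = N_h/N and N = 2980:
  stratum District I: (1000/2980)²·19.62²/190 = 0.228145
  stratum District II: (220/2980)²·25.89²/50 = 0.0730646
  stratum District III: (580/2980)²·39.79²/56 = 1.07098
  stratum District IV: (480/2980)²·18.32²/77 = 0.113086
  stratum District V: (700/2980)²·8.75²/143 = 0.0295423
V̂(ȳ_st) = 1.51482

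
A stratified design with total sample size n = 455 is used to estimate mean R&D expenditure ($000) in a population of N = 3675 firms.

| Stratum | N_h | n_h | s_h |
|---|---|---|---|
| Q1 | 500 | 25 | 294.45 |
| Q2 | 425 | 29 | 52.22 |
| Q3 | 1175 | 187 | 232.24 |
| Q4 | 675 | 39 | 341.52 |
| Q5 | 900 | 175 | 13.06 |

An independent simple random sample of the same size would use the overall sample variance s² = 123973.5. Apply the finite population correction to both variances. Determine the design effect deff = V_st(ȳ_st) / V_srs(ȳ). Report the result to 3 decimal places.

deff ≈ 0.763

V̂(ȳ_st) = Σ W_h² (1 − n_h/N_h) s_h²/n_h, with W_h = N_h/N and N = 3675:
  stratum Q1: (500/3675)²·(1 − 25/500)·294.45²/25 = 60.9863
  stratum Q2: (425/3675)²·(1 − 29/425)·52.22²/29 = 1.17178
  stratum Q3: (1175/3675)²·(1 − 187/1175)·232.24²/187 = 24.7921
  stratum Q4: (675/3675)²·(1 − 39/675)·341.52²/39 = 95.0635
  stratum Q5: (900/3675)²·(1 − 175/900)·13.06²/175 = 0.0470884
V_st = 182.061
V_srs = (1 − 455/3675)·123973.5/455 = 238.735
deff = V_st / V_srs = 182.061/238.735 = 0.7626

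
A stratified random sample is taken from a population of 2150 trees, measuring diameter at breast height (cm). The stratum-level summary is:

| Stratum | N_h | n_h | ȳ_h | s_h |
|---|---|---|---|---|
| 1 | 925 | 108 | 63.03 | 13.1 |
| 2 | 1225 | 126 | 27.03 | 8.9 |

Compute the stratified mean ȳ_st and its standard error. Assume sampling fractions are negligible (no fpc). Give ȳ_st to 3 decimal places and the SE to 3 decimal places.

ȳ_st ≈ 42.518, SE ≈ 0.706

ȳ_st = Σ W_h ȳ_h = (925·63.03 + 1225·27.03)/2150 = 42.51837
V̂(ȳ_st) = Σ W_h² s_h²/n_h, with W_h = N_h/N and N = 2150:
  stratum 1: (925/2150)²·13.1²/108 = 0.294121
  stratum 2: (1225/2150)²·8.9²/126 = 0.204082
V̂(ȳ_st) = 0.498203
SE(ȳ_st) = √0.498203 = 0.705835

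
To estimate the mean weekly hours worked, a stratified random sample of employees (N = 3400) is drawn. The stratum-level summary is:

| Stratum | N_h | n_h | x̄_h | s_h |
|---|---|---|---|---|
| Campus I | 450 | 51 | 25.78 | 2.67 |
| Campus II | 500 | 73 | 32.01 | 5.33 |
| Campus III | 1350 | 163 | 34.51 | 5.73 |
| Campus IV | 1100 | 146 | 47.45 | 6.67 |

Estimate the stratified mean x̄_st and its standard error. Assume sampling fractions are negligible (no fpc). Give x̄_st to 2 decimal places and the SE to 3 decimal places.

x̄_st = Σ W_h x̄_h = (450·25.78 + 500·32.01 + 1350·34.51 + 1100·47.45)/3400 = 37.17338
V̂(x̄_st) = Σ W_h² s_h²/n_h, with W_h = N_h/N and N = 3400:
  stratum Campus I: (450/3400)²·2.67²/51 = 0.00244861
  stratum Campus II: (500/3400)²·5.33²/73 = 0.00841616
  stratum Campus III: (1350/3400)²·5.73²/163 = 0.0317564
  stratum Campus IV: (1100/3400)²·6.67²/146 = 0.0318953
V̂(x̄_st) = 0.0745164
SE(x̄_st) = √0.0745164 = 0.272977

x̄_st ≈ 37.17, SE ≈ 0.273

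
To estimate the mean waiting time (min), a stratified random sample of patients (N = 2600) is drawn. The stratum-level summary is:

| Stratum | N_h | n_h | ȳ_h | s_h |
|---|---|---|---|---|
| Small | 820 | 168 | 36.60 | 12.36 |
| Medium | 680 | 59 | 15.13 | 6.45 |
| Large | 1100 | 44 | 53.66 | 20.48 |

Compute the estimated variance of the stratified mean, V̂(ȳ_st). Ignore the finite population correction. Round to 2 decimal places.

V̂(ȳ_st) ≈ 1.84

V̂(ȳ_st) = Σ W_h² s_h²/n_h, with W_h = N_h/N and N = 2600:
  stratum Small: (820/2600)²·12.36²/168 = 0.09045
  stratum Medium: (680/2600)²·6.45²/59 = 0.0482324
  stratum Large: (1100/2600)²·20.48²/44 = 1.70626
V̂(ȳ_st) = 1.84495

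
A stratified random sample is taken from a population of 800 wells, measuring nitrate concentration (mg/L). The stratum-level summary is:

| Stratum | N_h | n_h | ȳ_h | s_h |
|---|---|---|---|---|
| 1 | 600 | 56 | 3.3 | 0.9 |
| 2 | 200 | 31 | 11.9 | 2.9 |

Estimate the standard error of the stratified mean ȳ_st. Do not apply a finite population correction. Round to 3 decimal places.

V̂(ȳ_st) = Σ W_h² s_h²/n_h, with W_h = N_h/N and N = 800:
  stratum 1: (600/800)²·0.9²/56 = 0.00813616
  stratum 2: (200/800)²·2.9²/31 = 0.0169556
V̂(ȳ_st) = 0.0250918
SE(ȳ_st) = √0.0250918 = 0.158404

SE(ȳ_st) ≈ 0.158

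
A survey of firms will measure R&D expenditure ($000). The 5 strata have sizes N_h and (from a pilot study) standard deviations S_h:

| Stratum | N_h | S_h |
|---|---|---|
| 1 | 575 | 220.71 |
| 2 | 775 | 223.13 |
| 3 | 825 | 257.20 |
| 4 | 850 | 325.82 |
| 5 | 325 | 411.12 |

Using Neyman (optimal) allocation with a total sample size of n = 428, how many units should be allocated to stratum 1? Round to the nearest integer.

59

Neyman allocation: n_h = n · N_h S_h / Σ N_i S_i, with n = 428.
  stratum 1: N_h·S_h = 575·220.71 = 126908.25
  stratum 2: N_h·S_h = 775·223.13 = 172925.75
  stratum 3: N_h·S_h = 825·257.20 = 212190.00
  stratum 4: N_h·S_h = 850·325.82 = 276947.00
  stratum 5: N_h·S_h = 325·411.12 = 133614.00
Σ N_h S_h = 922585.00
n for stratum 1 = 428·126908.25/922585.00 = 58.875 → 59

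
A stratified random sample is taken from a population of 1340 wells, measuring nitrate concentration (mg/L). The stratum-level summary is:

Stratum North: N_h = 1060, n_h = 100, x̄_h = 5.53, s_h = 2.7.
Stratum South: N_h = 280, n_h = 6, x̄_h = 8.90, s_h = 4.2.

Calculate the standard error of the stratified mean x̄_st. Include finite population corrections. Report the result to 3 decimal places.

SE(x̄_st) ≈ 0.409

V̂(x̄_st) = Σ W_h² (1 − n_h/N_h) s_h²/n_h, with W_h = N_h/N and N = 1340:
  stratum North: (1060/1340)²·(1 − 100/1060)·2.7²/100 = 0.0413138
  stratum South: (280/1340)²·(1 − 6/280)·4.2²/6 = 0.125616
V̂(x̄_st) = 0.16693
SE(x̄_st) = √0.16693 = 0.408571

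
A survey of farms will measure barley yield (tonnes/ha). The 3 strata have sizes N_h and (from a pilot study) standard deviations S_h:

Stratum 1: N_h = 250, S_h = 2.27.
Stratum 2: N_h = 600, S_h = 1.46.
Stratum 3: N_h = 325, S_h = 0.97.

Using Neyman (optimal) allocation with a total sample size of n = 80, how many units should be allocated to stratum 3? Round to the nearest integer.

14

Neyman allocation: n_h = n · N_h S_h / Σ N_i S_i, with n = 80.
  stratum 1: N_h·S_h = 250·2.27 = 567.50
  stratum 2: N_h·S_h = 600·1.46 = 876.00
  stratum 3: N_h·S_h = 325·0.97 = 315.25
Σ N_h S_h = 1758.75
n for stratum 3 = 80·315.25/1758.75 = 14.340 → 14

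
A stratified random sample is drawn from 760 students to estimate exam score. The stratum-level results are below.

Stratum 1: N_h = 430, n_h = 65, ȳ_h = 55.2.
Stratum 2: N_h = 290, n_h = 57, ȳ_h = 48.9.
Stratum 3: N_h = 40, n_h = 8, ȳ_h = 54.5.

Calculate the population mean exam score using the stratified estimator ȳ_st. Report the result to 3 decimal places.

ȳ_st ≈ 52.759

N = Σ N_h = 760. Stratum weights W_h = N_h/N.
ȳ_st = (430·55.2 + 290·48.9 + 40·54.5) / 760 = 52.75921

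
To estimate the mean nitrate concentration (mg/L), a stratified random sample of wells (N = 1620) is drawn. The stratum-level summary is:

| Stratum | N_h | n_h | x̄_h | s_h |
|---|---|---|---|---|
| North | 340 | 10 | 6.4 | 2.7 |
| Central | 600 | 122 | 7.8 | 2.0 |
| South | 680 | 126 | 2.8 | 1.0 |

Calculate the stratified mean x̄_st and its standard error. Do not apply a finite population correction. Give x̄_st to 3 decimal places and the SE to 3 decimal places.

x̄_st = Σ W_h x̄_h = (340·6.4 + 600·7.8 + 680·2.8)/1620 = 5.40741
V̂(x̄_st) = Σ W_h² s_h²/n_h, with W_h = N_h/N and N = 1620:
  stratum North: (340/1620)²·2.7²/10 = 0.0321111
  stratum Central: (600/1620)²·2.0²/122 = 0.00449752
  stratum South: (680/1620)²·1.0²/126 = 0.00139835
V̂(x̄_st) = 0.038007
SE(x̄_st) = √0.038007 = 0.194954

x̄_st ≈ 5.407, SE ≈ 0.195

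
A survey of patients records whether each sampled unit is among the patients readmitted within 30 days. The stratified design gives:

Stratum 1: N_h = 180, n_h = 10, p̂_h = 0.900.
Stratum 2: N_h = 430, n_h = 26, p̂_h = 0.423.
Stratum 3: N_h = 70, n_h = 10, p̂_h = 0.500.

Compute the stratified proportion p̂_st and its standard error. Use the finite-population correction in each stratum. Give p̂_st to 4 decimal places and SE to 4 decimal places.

N = 680; stratum weights W_h = N_h/N.
p̂_st = Σ W_h p̂_h = (180·0.900 + 430·0.423 + 70·0.500)/680 = 0.55719
V̂(p̂_st) = Σ W_h² (1 − n_h/N_h) p̂_h(1−p̂_h)/(n_h−1):
  stratum 1: (180/680)²·(1 − 10/180)·0.900·0.100/9 = 0.000661765
  stratum 2: (430/680)²·(1 − 26/430)·0.423·0.577/25 = 0.00366782
  stratum 3: (70/680)²·(1 − 10/70)·0.500·0.500/9 = 0.000252307
V̂(p̂_st) = 0.00458189; SE = √V̂ = 0.0676897

p̂_st ≈ 0.5572, SE ≈ 0.0677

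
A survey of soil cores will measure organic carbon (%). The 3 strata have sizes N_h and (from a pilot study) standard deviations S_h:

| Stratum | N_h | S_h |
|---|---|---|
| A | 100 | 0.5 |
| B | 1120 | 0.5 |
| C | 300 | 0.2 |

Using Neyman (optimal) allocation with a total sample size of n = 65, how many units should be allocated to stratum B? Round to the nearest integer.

54

Neyman allocation: n_h = n · N_h S_h / Σ N_i S_i, with n = 65.
  stratum A: N_h·S_h = 100·0.5 = 50.00
  stratum B: N_h·S_h = 1120·0.5 = 560.00
  stratum C: N_h·S_h = 300·0.2 = 60.00
Σ N_h S_h = 670.00
n for stratum B = 65·560.00/670.00 = 54.328 → 54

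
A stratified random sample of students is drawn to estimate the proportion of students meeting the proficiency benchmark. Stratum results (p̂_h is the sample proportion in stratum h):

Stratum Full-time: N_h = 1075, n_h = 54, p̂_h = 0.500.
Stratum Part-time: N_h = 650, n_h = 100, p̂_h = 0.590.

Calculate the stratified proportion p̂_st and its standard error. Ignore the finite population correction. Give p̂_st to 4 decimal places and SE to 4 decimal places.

p̂_st ≈ 0.5339, SE ≈ 0.0467

N = 1725; stratum weights W_h = N_h/N.
p̂_st = Σ W_h p̂_h = (1075·0.500 + 650·0.590)/1725 = 0.53391
V̂(p̂_st) = Σ W_h² p̂_h(1−p̂_h)/(n_h−1):
  stratum Full-time: (1075/1725)²·0.500·0.500/53 = 0.0018319
  stratum Part-time: (650/1725)²·0.590·0.410/99 = 0.000346936
V̂(p̂_st) = 0.00217884; SE = √V̂ = 0.0466781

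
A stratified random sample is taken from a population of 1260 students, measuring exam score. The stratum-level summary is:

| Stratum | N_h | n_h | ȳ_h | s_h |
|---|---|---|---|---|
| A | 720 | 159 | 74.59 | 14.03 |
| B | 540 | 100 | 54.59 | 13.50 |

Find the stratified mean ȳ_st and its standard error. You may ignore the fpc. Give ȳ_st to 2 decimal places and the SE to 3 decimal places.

ȳ_st = Σ W_h ȳ_h = (720·74.59 + 540·54.59)/1260 = 66.01857
V̂(ȳ_st) = Σ W_h² s_h²/n_h, with W_h = N_h/N and N = 1260:
  stratum A: (720/1260)²·14.03²/159 = 0.404243
  stratum B: (540/1260)²·13.50²/100 = 0.334745
V̂(ȳ_st) = 0.738988
SE(ȳ_st) = √0.738988 = 0.859644

ȳ_st ≈ 66.02, SE ≈ 0.860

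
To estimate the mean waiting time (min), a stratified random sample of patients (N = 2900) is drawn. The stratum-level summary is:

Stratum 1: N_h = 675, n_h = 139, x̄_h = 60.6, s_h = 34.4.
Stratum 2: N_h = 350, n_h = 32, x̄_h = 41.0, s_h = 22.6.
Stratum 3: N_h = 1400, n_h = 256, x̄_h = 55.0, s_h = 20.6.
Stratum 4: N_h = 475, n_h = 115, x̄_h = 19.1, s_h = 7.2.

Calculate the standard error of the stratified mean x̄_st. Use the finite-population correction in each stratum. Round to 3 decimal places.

V̂(x̄_st) = Σ W_h² (1 − n_h/N_h) s_h²/n_h, with W_h = N_h/N and N = 2900:
  stratum 1: (675/2900)²·(1 − 139/675)·34.4²/139 = 0.366247
  stratum 2: (350/2900)²·(1 − 32/350)·22.6²/32 = 0.211235
  stratum 3: (1400/2900)²·(1 − 256/1400)·20.6²/256 = 0.315684
  stratum 4: (475/2900)²·(1 − 115/475)·7.2²/115 = 0.00916573
V̂(x̄_st) = 0.902332
SE(x̄_st) = √0.902332 = 0.949912

SE(x̄_st) ≈ 0.950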